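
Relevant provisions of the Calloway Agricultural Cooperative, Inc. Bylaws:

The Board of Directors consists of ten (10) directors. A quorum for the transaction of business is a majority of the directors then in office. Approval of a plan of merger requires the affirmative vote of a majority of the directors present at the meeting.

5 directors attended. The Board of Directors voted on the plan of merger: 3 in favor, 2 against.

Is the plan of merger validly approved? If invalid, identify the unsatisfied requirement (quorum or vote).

Quorum: 5 present; quorum is 6. Not satisfied.
Vote: the plan of merger requires a majority of the directors present (5). A majority of 5 is 3, so 3 affirmative votes are needed; 3 voted in favor. Satisfied. (Moot — without a quorum no business can be validly transacted.)

Invalid — quorum requirement not satisfied.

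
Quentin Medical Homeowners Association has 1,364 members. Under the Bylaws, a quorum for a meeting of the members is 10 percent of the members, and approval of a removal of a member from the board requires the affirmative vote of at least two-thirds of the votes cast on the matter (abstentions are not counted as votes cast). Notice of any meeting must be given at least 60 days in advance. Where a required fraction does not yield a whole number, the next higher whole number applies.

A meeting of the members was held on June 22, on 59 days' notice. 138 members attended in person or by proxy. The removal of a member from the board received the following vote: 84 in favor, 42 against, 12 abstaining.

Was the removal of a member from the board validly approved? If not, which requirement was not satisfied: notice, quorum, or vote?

Invalid — notice requirement not satisfied.

Notice: 59 days given; 60 required. Not satisfied.
Quorum: 10% of 1,364 = 136.40, rounded up to 137; 138 present. Satisfied.
Vote: requires two-thirds of the votes cast (138 − 12 abstaining = 126); 2/3 of 126 = 84, so 84 needed; 84 in favor. Satisfied.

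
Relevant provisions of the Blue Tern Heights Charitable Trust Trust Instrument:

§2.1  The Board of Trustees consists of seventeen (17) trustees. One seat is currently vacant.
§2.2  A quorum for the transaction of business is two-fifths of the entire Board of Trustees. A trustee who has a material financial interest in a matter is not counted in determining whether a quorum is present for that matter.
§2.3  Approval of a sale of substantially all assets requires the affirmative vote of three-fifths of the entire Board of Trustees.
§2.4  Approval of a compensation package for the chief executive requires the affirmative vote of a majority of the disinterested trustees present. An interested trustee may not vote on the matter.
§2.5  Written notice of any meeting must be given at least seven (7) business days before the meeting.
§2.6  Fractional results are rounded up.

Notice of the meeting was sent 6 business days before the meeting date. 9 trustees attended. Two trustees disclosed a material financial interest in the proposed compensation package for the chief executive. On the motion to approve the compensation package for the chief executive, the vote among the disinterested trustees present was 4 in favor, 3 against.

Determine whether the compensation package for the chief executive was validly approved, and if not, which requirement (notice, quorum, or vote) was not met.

Notice: 6 business days given; 7 required (6 < 7). Not satisfied.
Quorum: 9 present, but the 2 interested trustees do not count, leaving 7. Quorum is 7. Satisfied.
Vote: the compensation package for the chief executive requires a majority of the disinterested trustees present (9 − 2 = 7). A majority of 7 is 4, so 4 affirmative votes are needed; 4 voted in favor. Satisfied.

Invalid — notice requirement not satisfied.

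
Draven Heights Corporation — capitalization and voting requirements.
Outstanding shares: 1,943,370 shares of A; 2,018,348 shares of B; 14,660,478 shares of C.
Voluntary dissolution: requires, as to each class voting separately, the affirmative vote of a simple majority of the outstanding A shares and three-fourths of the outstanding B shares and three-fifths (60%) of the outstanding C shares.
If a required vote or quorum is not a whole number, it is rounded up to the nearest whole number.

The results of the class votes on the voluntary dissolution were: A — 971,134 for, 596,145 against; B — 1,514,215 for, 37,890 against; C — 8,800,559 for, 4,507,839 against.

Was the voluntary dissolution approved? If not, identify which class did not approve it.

A: a majority of 1943370 is 971686; 971,686 required, 971,134 in favor — not approved.
B: 3/4 of 2018348 = 1513761; 1,513,761 required, 1,514,215 in favor — approved.
C: 3/5 of 14660478 = 8796286.80, rounded up to 8796287; 8,796,287 required, 8,800,559 in favor — approved.

Not approved — the A shares did not give the required vote.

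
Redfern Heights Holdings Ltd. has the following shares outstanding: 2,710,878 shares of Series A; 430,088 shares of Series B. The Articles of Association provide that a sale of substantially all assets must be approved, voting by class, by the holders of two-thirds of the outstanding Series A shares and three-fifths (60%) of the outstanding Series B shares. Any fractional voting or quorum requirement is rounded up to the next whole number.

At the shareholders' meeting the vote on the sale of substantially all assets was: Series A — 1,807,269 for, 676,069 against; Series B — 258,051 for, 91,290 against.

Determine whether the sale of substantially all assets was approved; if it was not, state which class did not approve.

Series A: 2/3 of 2710878 = 1807252; 1,807,252 required, 1,807,269 in favor — approved.
Series B: 3/5 of 430088 = 258052.80, rounded up to 258053; 258,053 required, 258,051 in favor — not approved.

Not approved — the Series B shares did not give the required vote.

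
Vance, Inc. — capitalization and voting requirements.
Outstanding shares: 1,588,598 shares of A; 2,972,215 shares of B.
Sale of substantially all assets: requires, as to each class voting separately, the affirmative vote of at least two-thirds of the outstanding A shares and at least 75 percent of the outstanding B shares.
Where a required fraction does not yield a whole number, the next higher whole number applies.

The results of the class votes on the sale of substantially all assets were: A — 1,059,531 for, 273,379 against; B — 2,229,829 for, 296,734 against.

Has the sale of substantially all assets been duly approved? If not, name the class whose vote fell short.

Approved — every class gave the required vote.

A: 2/3 of 1588598 = 1059065.33, rounded up to 1059066; 1,059,066 required, 1,059,531 in favor — approved.
B: 3/4 of 2972215 = 2229161.25, rounded up to 2229162; 2,229,162 required, 2,229,829 in favor — approved.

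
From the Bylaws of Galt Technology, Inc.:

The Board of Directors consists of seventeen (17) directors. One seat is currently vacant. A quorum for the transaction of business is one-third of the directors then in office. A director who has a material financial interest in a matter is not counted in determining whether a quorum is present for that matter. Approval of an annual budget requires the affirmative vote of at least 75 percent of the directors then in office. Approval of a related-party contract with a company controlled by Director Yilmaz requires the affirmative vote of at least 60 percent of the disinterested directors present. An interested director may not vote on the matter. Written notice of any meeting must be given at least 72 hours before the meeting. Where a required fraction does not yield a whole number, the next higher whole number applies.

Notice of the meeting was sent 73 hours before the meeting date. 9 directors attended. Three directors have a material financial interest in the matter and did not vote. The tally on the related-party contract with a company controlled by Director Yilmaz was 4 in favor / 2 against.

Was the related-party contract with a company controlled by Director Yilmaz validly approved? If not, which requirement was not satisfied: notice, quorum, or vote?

Notice: 73 hours given; 72 required (73 ≥ 72). Satisfied.
Quorum: 9 present, but the 3 interested directors do not count, leaving 6. Quorum is 6. Satisfied.
Vote: the related-party contract with a company controlled by Director Yilmaz requires three-fifths of the disinterested directors present (9 − 3 = 6). 3/5 of 6 = 3.60, rounded up to 4, so 4 affirmative votes are needed; 4 voted in favor. Satisfied.

Valid — all requirements satisfied.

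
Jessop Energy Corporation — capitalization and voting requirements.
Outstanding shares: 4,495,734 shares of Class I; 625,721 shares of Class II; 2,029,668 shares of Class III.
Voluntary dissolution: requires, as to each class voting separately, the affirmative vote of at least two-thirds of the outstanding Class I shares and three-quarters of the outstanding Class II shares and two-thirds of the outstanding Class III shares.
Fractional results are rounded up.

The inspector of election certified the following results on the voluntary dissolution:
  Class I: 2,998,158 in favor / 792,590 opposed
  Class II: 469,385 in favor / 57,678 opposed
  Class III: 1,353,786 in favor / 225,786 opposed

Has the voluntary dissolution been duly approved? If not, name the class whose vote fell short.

Approved — every class gave the required vote.

Class I: 2/3 of 4495734 = 2997156; 2,997,156 required, 2,998,158 in favor — approved.
Class II: 3/4 of 625721 = 469290.75, rounded up to 469291; 469,291 required, 469,385 in favor — approved.
Class III: 2/3 of 2029668 = 1353112; 1,353,112 required, 1,353,786 in favor — approved.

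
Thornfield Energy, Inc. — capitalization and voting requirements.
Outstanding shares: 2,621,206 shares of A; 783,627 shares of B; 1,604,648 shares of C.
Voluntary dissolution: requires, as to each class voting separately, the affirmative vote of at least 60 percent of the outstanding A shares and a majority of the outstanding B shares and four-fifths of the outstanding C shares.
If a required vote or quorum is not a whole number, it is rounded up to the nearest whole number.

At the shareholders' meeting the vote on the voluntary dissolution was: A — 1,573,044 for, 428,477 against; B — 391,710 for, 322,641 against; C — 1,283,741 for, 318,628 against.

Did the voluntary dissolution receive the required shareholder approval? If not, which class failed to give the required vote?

A: 3/5 of 2621206 = 1572723.60, rounded up to 1572724; 1,572,724 required, 1,573,044 in favor — approved.
B: a majority of 783627 is 391814; 391,814 required, 391,710 in favor — not approved.
C: 4/5 of 1604648 = 1283718.40, rounded up to 1283719; 1,283,719 required, 1,283,741 in favor — approved.

Not approved — the B shares did not give the required vote.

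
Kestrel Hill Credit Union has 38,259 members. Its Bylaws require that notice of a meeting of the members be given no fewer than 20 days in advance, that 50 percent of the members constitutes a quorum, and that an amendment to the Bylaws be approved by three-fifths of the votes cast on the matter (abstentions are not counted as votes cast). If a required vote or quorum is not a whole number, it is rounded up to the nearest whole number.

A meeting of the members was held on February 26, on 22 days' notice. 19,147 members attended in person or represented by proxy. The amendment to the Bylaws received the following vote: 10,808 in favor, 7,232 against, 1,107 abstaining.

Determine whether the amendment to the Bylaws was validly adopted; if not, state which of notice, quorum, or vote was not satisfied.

Notice: 22 days given; 20 required. Satisfied.
Quorum: 50% of 38,259 = 19,129.50, rounded up to 19,130; 19,147 present. Satisfied.
Vote: requires three-fifths of the votes cast (19,147 − 1,107 abstaining = 18,040); 3/5 of 18040 = 10824, so 10,824 needed; 10,808 in favor. Not satisfied.

Invalid — vote requirement not satisfied.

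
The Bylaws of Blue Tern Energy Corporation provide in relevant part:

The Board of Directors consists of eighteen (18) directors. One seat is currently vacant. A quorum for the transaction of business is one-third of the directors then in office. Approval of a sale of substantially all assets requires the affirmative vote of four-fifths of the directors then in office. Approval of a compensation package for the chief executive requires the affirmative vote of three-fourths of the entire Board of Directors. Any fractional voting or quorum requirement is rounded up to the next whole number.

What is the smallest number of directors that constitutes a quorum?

6

1/3 of 17 = 5.67, rounded up to 6.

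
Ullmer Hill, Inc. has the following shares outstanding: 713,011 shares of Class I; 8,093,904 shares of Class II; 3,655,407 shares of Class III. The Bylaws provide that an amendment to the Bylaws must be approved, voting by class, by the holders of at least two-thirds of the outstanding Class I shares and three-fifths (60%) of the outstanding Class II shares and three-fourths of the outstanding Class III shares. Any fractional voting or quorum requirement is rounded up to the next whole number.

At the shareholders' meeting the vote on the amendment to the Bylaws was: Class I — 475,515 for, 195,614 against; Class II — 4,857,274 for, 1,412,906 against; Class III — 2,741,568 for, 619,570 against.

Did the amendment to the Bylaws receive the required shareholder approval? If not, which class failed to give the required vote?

Approved — every class gave the required vote.

Class I: 2/3 of 713011 = 475340.67, rounded up to 475341; 475,341 required, 475,515 in favor — approved.
Class II: 3/5 of 8093904 = 4856342.40, rounded up to 4856343; 4,856,343 required, 4,857,274 in favor — approved.
Class III: 3/4 of 3655407 = 2741555.25, rounded up to 2741556; 2,741,556 required, 2,741,568 in favor — approved.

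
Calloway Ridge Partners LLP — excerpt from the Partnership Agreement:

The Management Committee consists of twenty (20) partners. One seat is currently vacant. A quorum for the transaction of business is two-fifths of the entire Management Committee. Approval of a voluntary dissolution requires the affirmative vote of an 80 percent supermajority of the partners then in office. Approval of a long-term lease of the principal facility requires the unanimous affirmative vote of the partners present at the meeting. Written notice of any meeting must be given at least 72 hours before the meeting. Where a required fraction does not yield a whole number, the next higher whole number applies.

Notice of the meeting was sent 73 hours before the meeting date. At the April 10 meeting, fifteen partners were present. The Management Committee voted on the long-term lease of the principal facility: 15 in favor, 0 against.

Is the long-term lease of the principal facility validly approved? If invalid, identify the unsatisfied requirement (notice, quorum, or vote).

Valid — all requirements satisfied.

Notice: 73 hours given; 72 required (73 ≥ 72). Satisfied.
Quorum: 15 present; quorum is 8. Satisfied.
Vote: the long-term lease of the principal facility requires the unanimous vote of the partners present (15). Unanimous means all 15, so 15 affirmative votes are needed; 15 voted in favor. Satisfied.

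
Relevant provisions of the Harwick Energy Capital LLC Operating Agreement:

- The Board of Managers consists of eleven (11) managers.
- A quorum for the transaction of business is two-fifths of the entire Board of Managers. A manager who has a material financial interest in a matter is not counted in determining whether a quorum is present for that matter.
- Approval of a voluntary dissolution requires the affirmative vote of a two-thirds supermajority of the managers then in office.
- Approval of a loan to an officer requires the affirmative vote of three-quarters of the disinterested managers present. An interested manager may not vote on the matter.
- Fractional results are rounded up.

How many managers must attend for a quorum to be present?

5

2/5 of 11 = 4.40, rounded up to 5.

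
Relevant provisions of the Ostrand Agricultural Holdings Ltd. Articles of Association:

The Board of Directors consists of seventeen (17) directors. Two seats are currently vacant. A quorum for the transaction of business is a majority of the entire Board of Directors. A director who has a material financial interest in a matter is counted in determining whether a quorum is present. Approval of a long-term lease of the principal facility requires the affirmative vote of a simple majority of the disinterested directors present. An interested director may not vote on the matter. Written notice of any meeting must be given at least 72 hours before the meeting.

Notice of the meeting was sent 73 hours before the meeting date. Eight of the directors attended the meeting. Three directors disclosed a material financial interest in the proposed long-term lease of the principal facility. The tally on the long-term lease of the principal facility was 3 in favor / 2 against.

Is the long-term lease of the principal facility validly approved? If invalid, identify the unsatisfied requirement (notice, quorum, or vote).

Notice: 73 hours given; 72 required (73 ≥ 72). Satisfied.
Quorum: 8 present (interested directors count toward quorum); quorum is 9. Not satisfied.
Vote: the long-term lease of the principal facility requires a majority of the disinterested directors present (8 − 3 = 5). A majority of 5 is 3, so 3 affirmative votes are needed; 3 voted in favor. Satisfied. (Moot — without a quorum no business can be validly transacted.)

Invalid — quorum requirement not satisfied.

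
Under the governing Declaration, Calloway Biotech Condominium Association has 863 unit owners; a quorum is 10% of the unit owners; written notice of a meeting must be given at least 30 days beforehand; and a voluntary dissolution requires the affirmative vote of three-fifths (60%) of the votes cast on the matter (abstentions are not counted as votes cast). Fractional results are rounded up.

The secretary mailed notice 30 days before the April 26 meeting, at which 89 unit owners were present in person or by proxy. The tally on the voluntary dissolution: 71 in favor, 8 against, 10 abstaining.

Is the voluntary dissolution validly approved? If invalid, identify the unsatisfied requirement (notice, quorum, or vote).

Notice: 30 days given; 30 required. Satisfied.
Quorum: 10% of 863 = 86.30, rounded up to 87; 89 present. Satisfied.
Vote: requires three-fifths of the votes cast (89 − 10 abstaining = 79); 3/5 of 79 = 47.40, rounded up to 48, so 48 needed; 71 in favor. Satisfied.

Valid — all requirements satisfied.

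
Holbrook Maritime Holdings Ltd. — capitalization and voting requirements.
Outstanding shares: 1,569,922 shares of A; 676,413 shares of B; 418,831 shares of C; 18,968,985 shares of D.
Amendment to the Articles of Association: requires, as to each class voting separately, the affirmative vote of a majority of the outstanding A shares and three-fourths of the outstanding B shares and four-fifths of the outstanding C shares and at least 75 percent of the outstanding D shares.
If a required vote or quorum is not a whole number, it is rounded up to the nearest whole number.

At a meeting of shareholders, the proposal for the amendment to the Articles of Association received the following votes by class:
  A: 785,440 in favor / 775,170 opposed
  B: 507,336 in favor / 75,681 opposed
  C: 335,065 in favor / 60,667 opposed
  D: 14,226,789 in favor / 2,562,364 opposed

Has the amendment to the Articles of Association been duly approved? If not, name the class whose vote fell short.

Approved — every class gave the required vote.

A: a majority of 1569922 is 784962; 784,962 required, 785,440 in favor — approved.
B: 3/4 of 676413 = 507309.75, rounded up to 507310; 507,310 required, 507,336 in favor — approved.
C: 4/5 of 418831 = 335064.80, rounded up to 335065; 335,065 required, 335,065 in favor — approved.
D: 3/4 of 18968985 = 14226738.75, rounded up to 14226739; 14,226,739 required, 14,226,789 in favor — approved.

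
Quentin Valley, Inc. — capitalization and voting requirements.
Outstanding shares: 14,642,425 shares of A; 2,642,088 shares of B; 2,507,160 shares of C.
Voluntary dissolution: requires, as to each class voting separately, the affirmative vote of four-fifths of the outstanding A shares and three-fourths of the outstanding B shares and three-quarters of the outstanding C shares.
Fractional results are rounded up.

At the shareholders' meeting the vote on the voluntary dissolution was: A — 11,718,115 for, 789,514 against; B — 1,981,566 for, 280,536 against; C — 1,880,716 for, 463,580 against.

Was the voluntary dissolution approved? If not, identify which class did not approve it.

Approved — every class gave the required vote.

A: 4/5 of 14642425 = 11713940; 11,713,940 required, 11,718,115 in favor — approved.
B: 3/4 of 2642088 = 1981566; 1,981,566 required, 1,981,566 in favor — approved.
C: 3/4 of 2507160 = 1880370; 1,880,370 required, 1,880,716 in favor — approved.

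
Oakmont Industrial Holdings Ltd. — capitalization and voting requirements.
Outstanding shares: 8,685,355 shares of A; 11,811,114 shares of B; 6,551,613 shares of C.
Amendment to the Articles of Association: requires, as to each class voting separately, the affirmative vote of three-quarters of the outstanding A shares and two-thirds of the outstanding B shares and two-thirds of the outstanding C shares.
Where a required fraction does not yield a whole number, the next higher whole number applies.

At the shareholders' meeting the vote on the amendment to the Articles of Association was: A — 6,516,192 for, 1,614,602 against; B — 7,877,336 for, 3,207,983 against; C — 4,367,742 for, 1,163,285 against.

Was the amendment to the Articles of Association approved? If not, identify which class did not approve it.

A: 3/4 of 8685355 = 6514016.25, rounded up to 6514017; 6,514,017 required, 6,516,192 in favor — approved.
B: 2/3 of 11811114 = 7874076; 7,874,076 required, 7,877,336 in favor — approved.
C: 2/3 of 6551613 = 4367742; 4,367,742 required, 4,367,742 in favor — approved.

Approved — every class gave the required vote.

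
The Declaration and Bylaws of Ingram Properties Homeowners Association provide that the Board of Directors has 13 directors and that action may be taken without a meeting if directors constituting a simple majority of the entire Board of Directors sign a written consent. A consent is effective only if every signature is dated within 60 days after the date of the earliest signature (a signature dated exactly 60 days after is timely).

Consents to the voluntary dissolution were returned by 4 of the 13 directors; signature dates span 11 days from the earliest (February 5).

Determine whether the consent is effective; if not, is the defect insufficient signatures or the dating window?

Signatures required: a simple majority of 13 — a majority of 13 is 7, so 7 needed; 4 signed. Insufficient.
Dating window: the latest signature is 11 days after the earliest; the limit is 60 days. Within the window.

Not effective — insufficient signatures.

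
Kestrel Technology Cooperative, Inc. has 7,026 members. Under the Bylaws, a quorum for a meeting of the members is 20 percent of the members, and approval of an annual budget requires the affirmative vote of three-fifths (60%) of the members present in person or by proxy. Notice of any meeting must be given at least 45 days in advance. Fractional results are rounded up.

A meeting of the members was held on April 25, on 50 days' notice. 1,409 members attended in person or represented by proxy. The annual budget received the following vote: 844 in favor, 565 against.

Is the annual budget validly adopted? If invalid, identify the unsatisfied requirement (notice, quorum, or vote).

Invalid — vote requirement not satisfied.

Notice: 50 days given; 45 required. Satisfied.
Quorum: 20% of 7,026 = 1,405.20, rounded up to 1,406; 1,409 present. Satisfied.
Vote: requires three-fifths of those present (1,409); 3/5 of 1409 = 845.40, rounded up to 846, so 846 needed; 844 in favor. Not satisfied.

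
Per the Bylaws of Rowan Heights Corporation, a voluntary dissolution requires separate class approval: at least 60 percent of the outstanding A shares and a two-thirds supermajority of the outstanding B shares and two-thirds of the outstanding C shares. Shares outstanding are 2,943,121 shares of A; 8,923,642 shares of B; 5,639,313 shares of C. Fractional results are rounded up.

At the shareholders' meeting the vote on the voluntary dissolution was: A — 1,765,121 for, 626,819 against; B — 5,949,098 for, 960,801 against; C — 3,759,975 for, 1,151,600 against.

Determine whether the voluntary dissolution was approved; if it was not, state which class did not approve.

A: 3/5 of 2943121 = 1765872.60, rounded up to 1765873; 1,765,873 required, 1,765,121 in favor — not approved.
B: 2/3 of 8923642 = 5949094.67, rounded up to 5949095; 5,949,095 required, 5,949,098 in favor — approved.
C: 2/3 of 5639313 = 3759542; 3,759,542 required, 3,759,975 in favor — approved.

Not approved — the A shares did not give the required vote.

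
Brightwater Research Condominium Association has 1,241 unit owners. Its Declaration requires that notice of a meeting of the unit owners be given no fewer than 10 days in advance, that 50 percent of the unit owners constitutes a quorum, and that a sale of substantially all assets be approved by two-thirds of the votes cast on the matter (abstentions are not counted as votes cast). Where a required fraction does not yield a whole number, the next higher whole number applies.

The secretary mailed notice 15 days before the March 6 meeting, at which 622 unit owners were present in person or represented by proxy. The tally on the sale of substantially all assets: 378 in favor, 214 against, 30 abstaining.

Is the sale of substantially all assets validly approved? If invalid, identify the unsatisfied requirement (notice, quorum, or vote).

Invalid — vote requirement not satisfied.

Notice: 15 days given; 10 required. Satisfied.
Quorum: 50% of 1,241 = 620.50, rounded up to 621; 622 present. Satisfied.
Vote: requires two-thirds of the votes cast (622 − 30 abstaining = 592); 2/3 of 592 = 394.67, rounded up to 395, so 395 needed; 378 in favor. Not satisfied.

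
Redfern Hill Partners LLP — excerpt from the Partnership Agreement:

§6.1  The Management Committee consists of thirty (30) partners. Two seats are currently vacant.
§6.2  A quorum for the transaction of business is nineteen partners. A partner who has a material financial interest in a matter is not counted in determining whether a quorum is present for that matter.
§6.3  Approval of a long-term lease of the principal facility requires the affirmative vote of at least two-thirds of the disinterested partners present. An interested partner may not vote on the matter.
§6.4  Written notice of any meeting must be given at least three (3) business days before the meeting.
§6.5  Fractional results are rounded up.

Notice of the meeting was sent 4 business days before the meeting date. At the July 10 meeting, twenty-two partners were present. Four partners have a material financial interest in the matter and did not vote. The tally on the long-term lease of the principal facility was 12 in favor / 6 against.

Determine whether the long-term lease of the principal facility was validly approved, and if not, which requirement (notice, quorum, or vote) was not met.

Notice: 4 business days given; 3 required (4 ≥ 3). Satisfied.
Quorum: 22 present, but the 4 interested partners do not count, leaving 18. Quorum is 19. Not satisfied.
Vote: the long-term lease of the principal facility requires two-thirds of the disinterested partners present (22 − 4 = 18). 2/3 of 18 = 12, so 12 affirmative votes are needed; 12 voted in favor. Satisfied. (Moot — without a quorum no business can be validly transacted.)

Invalid — quorum requirement not satisfied.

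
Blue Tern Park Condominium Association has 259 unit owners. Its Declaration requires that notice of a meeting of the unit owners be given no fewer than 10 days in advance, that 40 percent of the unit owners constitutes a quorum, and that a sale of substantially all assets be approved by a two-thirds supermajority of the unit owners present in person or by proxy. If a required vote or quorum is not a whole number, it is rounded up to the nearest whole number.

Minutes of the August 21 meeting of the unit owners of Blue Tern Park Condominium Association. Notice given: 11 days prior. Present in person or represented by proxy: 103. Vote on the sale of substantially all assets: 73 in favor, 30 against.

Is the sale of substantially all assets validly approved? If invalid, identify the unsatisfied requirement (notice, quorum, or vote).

Invalid — quorum requirement not satisfied.

Notice: 11 days given; 10 required. Satisfied.
Quorum: 40% of 259 = 103.60, rounded up to 104; 103 present. Not satisfied.
Vote: requires two-thirds of those present (103); 2/3 of 103 = 68.67, rounded up to 69, so 69 needed; 73 in favor. Satisfied.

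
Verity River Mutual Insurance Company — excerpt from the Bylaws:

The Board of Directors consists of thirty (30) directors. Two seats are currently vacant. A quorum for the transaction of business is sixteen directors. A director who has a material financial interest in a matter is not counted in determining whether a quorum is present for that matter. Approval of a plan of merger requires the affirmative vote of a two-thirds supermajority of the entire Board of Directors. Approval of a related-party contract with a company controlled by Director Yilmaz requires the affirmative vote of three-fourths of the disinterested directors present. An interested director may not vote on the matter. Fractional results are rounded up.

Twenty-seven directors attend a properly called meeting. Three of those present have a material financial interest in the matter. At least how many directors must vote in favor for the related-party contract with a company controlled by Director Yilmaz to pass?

18

The related-party contract with a company controlled by Director Yilmaz requires three-fourths of the disinterested directors present (27 − 3 = 24).
3/4 of 24 = 18.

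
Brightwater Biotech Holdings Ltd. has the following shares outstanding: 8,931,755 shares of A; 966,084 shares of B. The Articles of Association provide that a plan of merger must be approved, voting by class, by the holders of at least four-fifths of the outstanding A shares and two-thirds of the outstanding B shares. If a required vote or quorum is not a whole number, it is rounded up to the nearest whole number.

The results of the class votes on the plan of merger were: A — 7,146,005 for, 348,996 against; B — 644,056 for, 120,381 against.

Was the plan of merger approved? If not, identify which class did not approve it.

A: 4/5 of 8931755 = 7145404; 7,145,404 required, 7,146,005 in favor — approved.
B: 2/3 of 966084 = 644056; 644,056 required, 644,056 in favor — approved.

Approved — every class gave the required vote.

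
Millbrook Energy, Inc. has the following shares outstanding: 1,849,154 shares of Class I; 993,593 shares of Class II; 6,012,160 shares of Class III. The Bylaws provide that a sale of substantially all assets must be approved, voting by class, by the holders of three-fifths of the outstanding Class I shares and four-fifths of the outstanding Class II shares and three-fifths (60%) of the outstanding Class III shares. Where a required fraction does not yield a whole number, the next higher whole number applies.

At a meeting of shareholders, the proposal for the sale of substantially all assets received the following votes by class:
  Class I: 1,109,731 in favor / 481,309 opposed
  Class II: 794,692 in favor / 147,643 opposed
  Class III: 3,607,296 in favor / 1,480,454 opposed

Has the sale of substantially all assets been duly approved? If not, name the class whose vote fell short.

Not approved — the Class II shares did not give the required vote.

Class I: 3/5 of 1849154 = 1109492.40, rounded up to 1109493; 1,109,493 required, 1,109,731 in favor — approved.
Class II: 4/5 of 993593 = 794874.40, rounded up to 794875; 794,875 required, 794,692 in favor — not approved.
Class III: 3/5 of 6012160 = 3607296; 3,607,296 required, 3,607,296 in favor — approved.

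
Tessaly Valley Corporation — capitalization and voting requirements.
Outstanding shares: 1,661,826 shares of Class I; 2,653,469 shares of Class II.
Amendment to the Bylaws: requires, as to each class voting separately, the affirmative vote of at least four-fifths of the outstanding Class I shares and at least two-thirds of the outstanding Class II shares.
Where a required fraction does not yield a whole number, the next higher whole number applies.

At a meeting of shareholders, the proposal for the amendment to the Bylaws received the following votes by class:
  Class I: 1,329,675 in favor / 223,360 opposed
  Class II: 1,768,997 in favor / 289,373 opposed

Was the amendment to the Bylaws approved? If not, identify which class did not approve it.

Approved — every class gave the required vote.

Class I: 4/5 of 1661826 = 1329460.80, rounded up to 1329461; 1,329,461 required, 1,329,675 in favor — approved.
Class II: 2/3 of 2653469 = 1768979.33, rounded up to 1768980; 1,768,980 required, 1,768,997 in favor — approved.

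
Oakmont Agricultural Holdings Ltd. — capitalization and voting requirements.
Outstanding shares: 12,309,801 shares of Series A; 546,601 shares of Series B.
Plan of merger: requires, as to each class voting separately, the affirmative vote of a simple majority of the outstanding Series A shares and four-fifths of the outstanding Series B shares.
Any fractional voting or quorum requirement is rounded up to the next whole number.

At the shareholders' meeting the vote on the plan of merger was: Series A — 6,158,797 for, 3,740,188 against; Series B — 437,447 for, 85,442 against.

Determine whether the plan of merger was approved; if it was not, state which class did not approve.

Approved — every class gave the required vote.

Series A: a majority of 12309801 is 6154901; 6,154,901 required, 6,158,797 in favor — approved.
Series B: 4/5 of 546601 = 437280.80, rounded up to 437281; 437,281 required, 437,447 in favor — approved.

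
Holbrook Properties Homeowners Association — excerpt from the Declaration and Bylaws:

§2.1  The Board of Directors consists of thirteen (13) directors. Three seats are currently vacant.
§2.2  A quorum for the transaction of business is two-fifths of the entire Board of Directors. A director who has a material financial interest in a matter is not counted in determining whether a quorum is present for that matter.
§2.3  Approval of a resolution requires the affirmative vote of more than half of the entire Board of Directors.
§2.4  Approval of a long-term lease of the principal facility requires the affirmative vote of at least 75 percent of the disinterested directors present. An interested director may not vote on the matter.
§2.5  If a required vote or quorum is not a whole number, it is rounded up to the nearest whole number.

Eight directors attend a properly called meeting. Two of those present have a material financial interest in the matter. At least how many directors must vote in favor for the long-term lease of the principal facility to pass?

5

The long-term lease of the principal facility requires three-fourths of the disinterested directors present (8 − 2 = 6).
3/4 of 6 = 4.50, rounded up to 5.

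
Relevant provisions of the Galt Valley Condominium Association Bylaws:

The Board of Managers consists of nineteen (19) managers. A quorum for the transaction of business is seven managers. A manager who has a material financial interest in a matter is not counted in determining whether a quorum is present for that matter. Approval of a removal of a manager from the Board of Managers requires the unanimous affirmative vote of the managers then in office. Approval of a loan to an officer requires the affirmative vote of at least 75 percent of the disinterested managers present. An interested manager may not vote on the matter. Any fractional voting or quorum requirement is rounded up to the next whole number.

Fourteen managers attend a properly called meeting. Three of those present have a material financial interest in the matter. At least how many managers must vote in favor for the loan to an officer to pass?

The loan to an officer requires three-fourths of the disinterested managers present (14 − 3 = 11).
3/4 of 11 = 8.25, rounded up to 9.

9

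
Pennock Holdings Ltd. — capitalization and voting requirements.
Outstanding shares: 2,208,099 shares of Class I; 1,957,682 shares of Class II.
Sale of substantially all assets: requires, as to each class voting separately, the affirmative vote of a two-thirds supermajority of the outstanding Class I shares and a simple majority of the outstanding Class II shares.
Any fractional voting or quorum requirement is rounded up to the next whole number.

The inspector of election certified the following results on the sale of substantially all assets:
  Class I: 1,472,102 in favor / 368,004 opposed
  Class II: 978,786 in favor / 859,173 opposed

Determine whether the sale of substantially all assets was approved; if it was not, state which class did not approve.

Not approved — the Class II shares did not give the required vote.

Class I: 2/3 of 2208099 = 1472066; 1,472,066 required, 1,472,102 in favor — approved.
Class II: a majority of 1957682 is 978842; 978,842 required, 978,786 in favor — not approved.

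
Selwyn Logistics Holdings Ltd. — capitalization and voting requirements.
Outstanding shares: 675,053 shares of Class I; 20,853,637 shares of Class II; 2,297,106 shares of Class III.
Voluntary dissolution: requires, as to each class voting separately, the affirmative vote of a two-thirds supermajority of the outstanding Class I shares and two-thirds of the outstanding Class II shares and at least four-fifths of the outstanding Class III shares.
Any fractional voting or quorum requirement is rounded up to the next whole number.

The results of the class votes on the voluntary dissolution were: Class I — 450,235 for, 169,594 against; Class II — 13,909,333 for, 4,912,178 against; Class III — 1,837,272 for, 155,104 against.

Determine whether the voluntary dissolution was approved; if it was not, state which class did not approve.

Not approved — the Class III shares did not give the required vote.

Class I: 2/3 of 675053 = 450035.33, rounded up to 450036; 450,036 required, 450,235 in favor — approved.
Class II: 2/3 of 20853637 = 13902424.67, rounded up to 13902425; 13,902,425 required, 13,909,333 in favor — approved.
Class III: 4/5 of 2297106 = 1837684.80, rounded up to 1837685; 1,837,685 required, 1,837,272 in favor — not approved.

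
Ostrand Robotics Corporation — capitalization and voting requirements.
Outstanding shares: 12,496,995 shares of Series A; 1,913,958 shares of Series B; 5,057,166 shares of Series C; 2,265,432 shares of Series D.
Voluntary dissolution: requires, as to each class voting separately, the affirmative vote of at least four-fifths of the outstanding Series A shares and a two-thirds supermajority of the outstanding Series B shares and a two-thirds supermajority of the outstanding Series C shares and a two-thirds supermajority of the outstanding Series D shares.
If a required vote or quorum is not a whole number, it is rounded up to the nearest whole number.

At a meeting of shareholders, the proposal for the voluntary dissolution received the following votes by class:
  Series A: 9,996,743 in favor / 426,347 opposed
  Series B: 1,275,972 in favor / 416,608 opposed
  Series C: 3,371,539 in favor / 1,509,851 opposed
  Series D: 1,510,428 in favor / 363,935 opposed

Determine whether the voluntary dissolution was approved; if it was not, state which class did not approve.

Series A: 4/5 of 12496995 = 9997596; 9,997,596 required, 9,996,743 in favor — not approved.
Series B: 2/3 of 1913958 = 1275972; 1,275,972 required, 1,275,972 in favor — approved.
Series C: 2/3 of 5057166 = 3371444; 3,371,444 required, 3,371,539 in favor — approved.
Series D: 2/3 of 2265432 = 1510288; 1,510,288 required, 1,510,428 in favor — approved.

Not approved — the Series A shares did not give the required vote.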